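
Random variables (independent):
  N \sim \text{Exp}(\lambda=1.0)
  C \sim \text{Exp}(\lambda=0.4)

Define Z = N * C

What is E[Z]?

For independent RVs: E[XY] = E[X]*E[Y]
E[N] = 1
E[C] = 2.5
E[Z] = 1 * 2.5 = 2.5

2.5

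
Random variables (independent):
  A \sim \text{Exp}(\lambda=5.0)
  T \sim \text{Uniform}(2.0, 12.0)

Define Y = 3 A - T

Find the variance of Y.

For independent RVs: Var(aX + bY) = a²Var(X) + b²Var(Y)
Var(A) = 0.04
Var(T) = 8.3333333
Var(Y) = 3²*0.04 + (-1)²*8.3333333
= 9*0.04 + 1*8.3333333 = 8.6933333

8.6933333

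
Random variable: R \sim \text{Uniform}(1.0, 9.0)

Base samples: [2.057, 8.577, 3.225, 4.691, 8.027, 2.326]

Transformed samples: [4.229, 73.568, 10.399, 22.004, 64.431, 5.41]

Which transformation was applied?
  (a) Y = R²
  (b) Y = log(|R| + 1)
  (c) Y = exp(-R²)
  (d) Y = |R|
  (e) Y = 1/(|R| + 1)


Checking option (a) Y = R²:
  R = 2.057 -> Y = 4.229 ✓
  R = 8.577 -> Y = 73.568 ✓
  R = 3.225 -> Y = 10.399 ✓
All samples match this transformation.

(a) R²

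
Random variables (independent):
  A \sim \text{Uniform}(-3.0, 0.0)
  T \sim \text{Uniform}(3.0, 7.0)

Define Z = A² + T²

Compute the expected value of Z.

E[Z] = E[A²] + E[T²]
E[A²] = Var(A) + E[A]² = 0.75 + 2.25 = 3
E[T²] = Var(T) + E[T]² = 1.3333333 + 25 = 26.333333
E[Z] = 3 + 26.333333 = 29.333333

29.333333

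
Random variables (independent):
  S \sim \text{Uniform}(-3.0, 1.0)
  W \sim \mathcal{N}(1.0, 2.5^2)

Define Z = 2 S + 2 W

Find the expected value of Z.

E[Z] = 2*E[S] + 2*E[W]
E[S] = -1
E[W] = 1
E[Z] = 2*(-1) + 2*1 = 0

0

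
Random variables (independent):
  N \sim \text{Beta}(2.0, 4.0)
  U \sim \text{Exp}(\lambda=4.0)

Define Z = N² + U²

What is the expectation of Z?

E[Z] = E[N²] + E[U²]
E[N²] = Var(N) + E[N]² = 0.031746032 + 0.11111111 = 0.14285714
E[U²] = Var(U) + E[U]² = 0.0625 + 0.0625 = 0.125
E[Z] = 0.14285714 + 0.125 = 0.26785714

0.26785714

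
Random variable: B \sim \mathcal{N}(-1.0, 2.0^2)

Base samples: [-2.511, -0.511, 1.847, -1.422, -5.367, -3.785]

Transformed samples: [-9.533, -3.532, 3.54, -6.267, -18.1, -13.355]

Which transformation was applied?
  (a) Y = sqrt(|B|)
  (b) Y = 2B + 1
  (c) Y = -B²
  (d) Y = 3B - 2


Checking option (d) Y = 3B - 2:
  B = -2.511 -> Y = -9.533 ✓
  B = -0.511 -> Y = -3.532 ✓
  B = 1.847 -> Y = 3.54 ✓
All samples match this transformation.

(d) 3B - 2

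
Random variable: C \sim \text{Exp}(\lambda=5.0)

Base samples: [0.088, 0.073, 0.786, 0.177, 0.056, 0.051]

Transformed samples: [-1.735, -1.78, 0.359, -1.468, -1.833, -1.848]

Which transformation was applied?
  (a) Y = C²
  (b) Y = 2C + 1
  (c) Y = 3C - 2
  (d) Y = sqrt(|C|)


Checking option (c) Y = 3C - 2:
  C = 0.088 -> Y = -1.735 ✓
  C = 0.073 -> Y = -1.78 ✓
  C = 0.786 -> Y = 0.359 ✓
All samples match this transformation.

(c) 3C - 2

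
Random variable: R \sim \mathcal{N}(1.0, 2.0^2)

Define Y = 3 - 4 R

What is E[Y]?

For Y = -4R + 3:
E[Y] = -4 * E[R] + 3
E[R] = 1.0 = 1
E[Y] = -4 * 1 + 3 = -1

-1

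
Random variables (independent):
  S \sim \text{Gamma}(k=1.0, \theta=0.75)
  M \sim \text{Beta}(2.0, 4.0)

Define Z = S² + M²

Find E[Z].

E[Z] = E[S²] + E[M²]
E[S²] = Var(S) + E[S]² = 0.5625 + 0.5625 = 1.125
E[M²] = Var(M) + E[M]² = 0.031746032 + 0.11111111 = 0.14285714
E[Z] = 1.125 + 0.14285714 = 1.2678571

1.2678571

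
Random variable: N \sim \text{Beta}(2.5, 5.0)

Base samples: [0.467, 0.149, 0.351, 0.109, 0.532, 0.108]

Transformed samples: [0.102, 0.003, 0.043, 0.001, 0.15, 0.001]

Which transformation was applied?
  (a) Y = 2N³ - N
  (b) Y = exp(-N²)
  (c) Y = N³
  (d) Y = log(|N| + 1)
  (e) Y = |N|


Checking option (c) Y = N³:
  N = 0.467 -> Y = 0.102 ✓
  N = 0.149 -> Y = 0.003 ✓
  N = 0.351 -> Y = 0.043 ✓
All samples match this transformation.

(c) N³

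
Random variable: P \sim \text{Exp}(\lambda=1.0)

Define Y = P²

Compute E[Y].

Using E[X²] = Var(X) + (E[X])²:
E[P] = 1
Var(P) = 1/1.0^2 = 1
E[P²] = 1 + 1² = 1 + 1 = 2

2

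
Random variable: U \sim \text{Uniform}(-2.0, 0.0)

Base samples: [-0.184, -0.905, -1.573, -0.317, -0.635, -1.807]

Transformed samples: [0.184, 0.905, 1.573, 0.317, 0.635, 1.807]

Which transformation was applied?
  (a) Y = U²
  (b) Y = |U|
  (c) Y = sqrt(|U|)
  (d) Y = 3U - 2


Checking option (b) Y = |U|:
  U = -0.184 -> Y = 0.184 ✓
  U = -0.905 -> Y = 0.905 ✓
  U = -1.573 -> Y = 1.573 ✓
All samples match this transformation.

(b) |U|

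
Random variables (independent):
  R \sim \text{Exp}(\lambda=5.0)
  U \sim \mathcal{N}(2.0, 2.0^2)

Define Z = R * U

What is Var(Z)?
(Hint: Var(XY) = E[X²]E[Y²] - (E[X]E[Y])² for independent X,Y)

Var(XY) = E[X²]E[Y²] - (E[X]E[Y])²
E[R] = 0.2, Var(R) = 0.04
E[U] = 2, Var(U) = 4
E[R²] = 0.04 + 0.2² = 0.08
E[U²] = 4 + 2² = 8
Var(Z) = 0.08*8 - (0.2*2)²
= 0.64 - 0.16 = 0.48

0.48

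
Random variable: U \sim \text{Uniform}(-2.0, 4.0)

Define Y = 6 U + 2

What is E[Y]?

For Y = 6U + 2:
E[Y] = 6 * E[U] + 2
E[U] = (-2 + 4)/2 = 1
E[Y] = 6 * 1 + 2 = 8

8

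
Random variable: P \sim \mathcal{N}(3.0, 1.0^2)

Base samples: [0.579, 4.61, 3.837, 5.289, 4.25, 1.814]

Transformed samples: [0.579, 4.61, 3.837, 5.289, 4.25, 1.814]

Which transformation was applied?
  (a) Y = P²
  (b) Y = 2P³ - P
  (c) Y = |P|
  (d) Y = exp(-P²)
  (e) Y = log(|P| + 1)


Checking option (c) Y = |P|:
  P = 0.579 -> Y = 0.579 ✓
  P = 4.61 -> Y = 4.61 ✓
  P = 3.837 -> Y = 3.837 ✓
All samples match this transformation.

(c) |P|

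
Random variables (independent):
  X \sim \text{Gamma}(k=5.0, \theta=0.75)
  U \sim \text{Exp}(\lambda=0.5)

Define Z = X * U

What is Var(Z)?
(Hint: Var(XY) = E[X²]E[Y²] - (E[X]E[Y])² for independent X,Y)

Var(XY) = E[X²]E[Y²] - (E[X]E[Y])²
E[X] = 3.75, Var(X) = 2.8125
E[U] = 2, Var(U) = 4
E[X²] = 2.8125 + 3.75² = 16.875
E[U²] = 4 + 2² = 8
Var(Z) = 16.875*8 - (3.75*2)²
= 135 - 56.25 = 78.75

78.75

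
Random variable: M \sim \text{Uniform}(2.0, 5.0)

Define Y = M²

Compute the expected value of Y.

E[M²] = Var(M) + (E[M])² = 0.75 + 12.25 = 13

13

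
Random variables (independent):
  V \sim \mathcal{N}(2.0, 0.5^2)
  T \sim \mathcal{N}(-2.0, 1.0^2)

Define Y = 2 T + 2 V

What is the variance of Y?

For independent RVs: Var(aX + bY) = a²Var(X) + b²Var(Y)
Var(V) = 0.25
Var(T) = 1
Var(Y) = 2²*0.25 + 2²*1
= 4*0.25 + 4*1 = 5

5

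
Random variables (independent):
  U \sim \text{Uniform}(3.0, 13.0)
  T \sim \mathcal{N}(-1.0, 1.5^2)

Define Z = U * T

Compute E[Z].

For independent RVs: E[XY] = E[X]*E[Y]
E[U] = 8
E[T] = -1
E[Z] = 8 * (-1) = -8

-8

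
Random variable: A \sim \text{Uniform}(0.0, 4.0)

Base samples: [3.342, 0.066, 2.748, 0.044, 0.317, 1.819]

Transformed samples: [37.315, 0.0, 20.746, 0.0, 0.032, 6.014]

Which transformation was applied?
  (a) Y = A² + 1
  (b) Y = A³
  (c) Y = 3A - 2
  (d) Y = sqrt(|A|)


Checking option (b) Y = A³:
  A = 3.342 -> Y = 37.315 ✓
  A = 0.066 -> Y = 0.0 ✓
  A = 2.748 -> Y = 20.746 ✓
All samples match this transformation.

(b) A³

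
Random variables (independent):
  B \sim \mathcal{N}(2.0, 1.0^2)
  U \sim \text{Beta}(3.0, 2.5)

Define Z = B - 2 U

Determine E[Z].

E[Z] = 1*E[B] - 2*E[U]
E[B] = 2
E[U] = 0.54545455
E[Z] = 1*2 - 2*0.54545455 = 0.90909091

0.90909091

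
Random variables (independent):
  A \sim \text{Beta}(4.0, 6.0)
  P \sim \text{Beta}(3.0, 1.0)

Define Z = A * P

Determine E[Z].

For independent RVs: E[XY] = E[X]*E[Y]
E[A] = 0.4
E[P] = 0.75
E[Z] = 0.4 * 0.75 = 0.3

0.3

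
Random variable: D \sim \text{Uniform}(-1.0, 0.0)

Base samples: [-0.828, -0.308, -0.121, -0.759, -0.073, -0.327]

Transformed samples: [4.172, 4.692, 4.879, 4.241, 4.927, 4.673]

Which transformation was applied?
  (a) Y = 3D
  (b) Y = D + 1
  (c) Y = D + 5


Checking option (c) Y = D + 5:
  D = -0.828 -> Y = 4.172 ✓
  D = -0.308 -> Y = 4.692 ✓
  D = -0.121 -> Y = 4.879 ✓
All samples match this transformation.

(c) D + 5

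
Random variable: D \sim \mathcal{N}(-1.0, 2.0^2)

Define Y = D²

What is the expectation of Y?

Using E[X²] = Var(X) + (E[X])²:
E[D] = -1
Var(D) = 2.0^2 = 4
E[D²] = 4 + (-1)² = 4 + 1 = 5

5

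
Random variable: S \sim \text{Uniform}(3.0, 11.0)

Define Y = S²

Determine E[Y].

Using E[X²] = Var(X) + (E[X])²:
E[S] = 7
Var(S) = (11 - 3)^2/12 = 5.3333333
E[S²] = 5.3333333 + 7² = 5.3333333 + 49 = 54.333333

54.333333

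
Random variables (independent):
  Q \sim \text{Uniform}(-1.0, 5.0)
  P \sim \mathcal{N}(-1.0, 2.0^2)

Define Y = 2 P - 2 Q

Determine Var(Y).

For independent RVs: Var(aX + bY) = a²Var(X) + b²Var(Y)
Var(Q) = 3
Var(P) = 4
Var(Y) = (-2)²*3 + 2²*4
= 4*3 + 4*4 = 28

28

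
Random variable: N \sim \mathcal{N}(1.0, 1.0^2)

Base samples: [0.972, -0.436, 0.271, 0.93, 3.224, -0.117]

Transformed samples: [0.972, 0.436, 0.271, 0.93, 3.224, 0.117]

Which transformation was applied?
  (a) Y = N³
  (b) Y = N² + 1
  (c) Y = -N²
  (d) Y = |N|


Checking option (d) Y = |N|:
  N = 0.972 -> Y = 0.972 ✓
  N = -0.436 -> Y = 0.436 ✓
  N = 0.271 -> Y = 0.271 ✓
All samples match this transformation.

(d) |N|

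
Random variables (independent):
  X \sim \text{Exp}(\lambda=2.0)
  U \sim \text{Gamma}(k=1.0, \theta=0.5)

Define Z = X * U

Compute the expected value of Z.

For independent RVs: E[XY] = E[X]*E[Y]
E[X] = 0.5
E[U] = 0.5
E[Z] = 0.5 * 0.5 = 0.25

0.25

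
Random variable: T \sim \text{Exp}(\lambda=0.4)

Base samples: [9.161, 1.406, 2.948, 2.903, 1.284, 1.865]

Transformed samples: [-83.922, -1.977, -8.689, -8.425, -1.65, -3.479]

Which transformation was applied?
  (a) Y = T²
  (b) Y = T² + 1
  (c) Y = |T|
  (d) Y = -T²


Checking option (d) Y = -T²:
  T = 9.161 -> Y = -83.922 ✓
  T = 1.406 -> Y = -1.977 ✓
  T = 2.948 -> Y = -8.689 ✓
All samples match this transformation.

(d) -T²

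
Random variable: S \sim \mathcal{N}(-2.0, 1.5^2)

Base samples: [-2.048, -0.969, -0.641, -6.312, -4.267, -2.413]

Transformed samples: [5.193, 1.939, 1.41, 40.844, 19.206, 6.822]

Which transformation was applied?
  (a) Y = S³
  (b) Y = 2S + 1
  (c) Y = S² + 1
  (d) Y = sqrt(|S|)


Checking option (c) Y = S² + 1:
  S = -2.048 -> Y = 5.193 ✓
  S = -0.969 -> Y = 1.939 ✓
  S = -0.641 -> Y = 1.41 ✓
All samples match this transformation.

(c) S² + 1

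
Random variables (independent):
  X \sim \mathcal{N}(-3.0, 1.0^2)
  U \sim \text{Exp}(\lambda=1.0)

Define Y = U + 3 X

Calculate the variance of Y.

For independent RVs: Var(aX + bY) = a²Var(X) + b²Var(Y)
Var(X) = 1
Var(U) = 1
Var(Y) = 3²*1 + 1²*1
= 9*1 + 1*1 = 10

10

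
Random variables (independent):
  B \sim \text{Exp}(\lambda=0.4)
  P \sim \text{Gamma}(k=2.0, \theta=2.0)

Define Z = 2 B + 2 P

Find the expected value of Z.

E[Z] = 2*E[B] + 2*E[P]
E[B] = 2.5
E[P] = 4
E[Z] = 2*2.5 + 2*4 = 13

13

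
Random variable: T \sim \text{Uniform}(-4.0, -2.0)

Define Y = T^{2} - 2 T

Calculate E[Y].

E[Y] = 1*E[T²] - 2*E[T]
E[T] = -3
E[T²] = Var(T) + (E[T])² = 0.33333333 + 9 = 9.3333333
E[Y] = 1*9.3333333 - 2*(-3) = 15.333333

15.333333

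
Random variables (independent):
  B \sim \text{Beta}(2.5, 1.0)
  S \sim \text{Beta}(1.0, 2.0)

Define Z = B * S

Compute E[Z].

For independent RVs: E[XY] = E[X]*E[Y]
E[B] = 0.71428571
E[S] = 0.33333333
E[Z] = 0.71428571 * 0.33333333 = 0.23809524

0.23809524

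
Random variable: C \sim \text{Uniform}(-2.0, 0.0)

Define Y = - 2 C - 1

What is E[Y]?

For Y = -2C - 1:
E[Y] = -2 * E[C] - 1
E[C] = (-2 + 0)/2 = -1
E[Y] = -2 * (-1) - 1 = 1

1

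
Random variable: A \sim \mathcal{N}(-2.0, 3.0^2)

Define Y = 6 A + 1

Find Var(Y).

For Y = aA + b: Var(Y) = a² * Var(A)
Var(A) = 3.0^2 = 9
Var(Y) = 6² * 9 = 36 * 9 = 324

324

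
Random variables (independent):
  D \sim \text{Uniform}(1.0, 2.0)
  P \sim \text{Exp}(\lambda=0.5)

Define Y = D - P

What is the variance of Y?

For independent RVs: Var(aX + bY) = a²Var(X) + b²Var(Y)
Var(D) = 0.083333333
Var(P) = 4
Var(Y) = 1²*0.083333333 + (-1)²*4
= 1*0.083333333 + 1*4 = 4.0833333

4.0833333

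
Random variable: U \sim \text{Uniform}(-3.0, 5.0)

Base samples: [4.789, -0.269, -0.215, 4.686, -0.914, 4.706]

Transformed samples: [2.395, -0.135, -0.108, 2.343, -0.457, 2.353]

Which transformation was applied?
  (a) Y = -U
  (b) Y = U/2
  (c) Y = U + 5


Checking option (b) Y = U/2:
  U = 4.789 -> Y = 2.395 ✓
  U = -0.269 -> Y = -0.135 ✓
  U = -0.215 -> Y = -0.108 ✓
All samples match this transformation.

(b) U/2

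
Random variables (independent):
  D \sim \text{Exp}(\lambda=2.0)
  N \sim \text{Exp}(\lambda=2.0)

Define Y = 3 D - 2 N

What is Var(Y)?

For independent RVs: Var(aX + bY) = a²Var(X) + b²Var(Y)
Var(D) = 0.25
Var(N) = 0.25
Var(Y) = 3²*0.25 + (-2)²*0.25
= 9*0.25 + 4*0.25 = 3.25

3.25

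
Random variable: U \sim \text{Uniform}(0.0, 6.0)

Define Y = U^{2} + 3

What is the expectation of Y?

E[Y] = 1*E[U²] + 3
E[U] = 3
E[U²] = Var(U) + (E[U])² = 3 + 9 = 12
E[Y] = 1*12 + 3 = 15

15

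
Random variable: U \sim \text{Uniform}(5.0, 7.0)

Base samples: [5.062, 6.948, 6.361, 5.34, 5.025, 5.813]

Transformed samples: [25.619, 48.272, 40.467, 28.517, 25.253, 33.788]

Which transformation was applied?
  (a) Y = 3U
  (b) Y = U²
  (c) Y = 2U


Checking option (b) Y = U²:
  U = 5.062 -> Y = 25.619 ✓
  U = 6.948 -> Y = 48.272 ✓
  U = 6.361 -> Y = 40.467 ✓
All samples match this transformation.

(b) U²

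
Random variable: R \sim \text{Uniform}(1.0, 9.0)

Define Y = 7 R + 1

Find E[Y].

For Y = 7R + 1:
E[Y] = 7 * E[R] + 1
E[R] = (1 + 9)/2 = 5
E[Y] = 7 * 5 + 1 = 36

36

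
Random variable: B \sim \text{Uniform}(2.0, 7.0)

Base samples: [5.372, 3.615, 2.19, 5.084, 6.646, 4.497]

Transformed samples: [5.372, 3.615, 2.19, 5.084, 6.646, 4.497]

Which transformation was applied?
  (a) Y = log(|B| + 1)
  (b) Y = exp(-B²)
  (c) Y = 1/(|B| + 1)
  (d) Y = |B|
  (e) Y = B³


Checking option (d) Y = |B|:
  B = 5.372 -> Y = 5.372 ✓
  B = 3.615 -> Y = 3.615 ✓
  B = 2.19 -> Y = 2.19 ✓
All samples match this transformation.

(d) |B|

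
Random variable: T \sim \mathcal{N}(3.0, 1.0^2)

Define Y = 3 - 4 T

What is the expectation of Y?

For Y = -4T + 3:
E[Y] = -4 * E[T] + 3
E[T] = 3.0 = 3
E[Y] = -4 * 3 + 3 = -9

-9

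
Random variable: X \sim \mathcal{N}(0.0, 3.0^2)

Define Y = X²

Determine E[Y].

Using E[X²] = Var(X) + (E[X])²:
E[X] = 0
Var(X) = 3.0^2 = 9
E[X²] = 9 + 0² = 9 + 0 = 9

9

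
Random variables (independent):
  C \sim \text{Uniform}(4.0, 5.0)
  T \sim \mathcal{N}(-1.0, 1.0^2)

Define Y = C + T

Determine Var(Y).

For independent RVs: Var(aX + bY) = a²Var(X) + b²Var(Y)
Var(C) = 0.083333333
Var(T) = 1
Var(Y) = 1²*0.083333333 + 1²*1
= 1*0.083333333 + 1*1 = 1.0833333

1.0833333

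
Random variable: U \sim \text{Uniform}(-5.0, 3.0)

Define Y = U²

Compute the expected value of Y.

E[U²] = Var(U) + (E[U])² = 5.3333333 + 1 = 6.3333333

6.3333333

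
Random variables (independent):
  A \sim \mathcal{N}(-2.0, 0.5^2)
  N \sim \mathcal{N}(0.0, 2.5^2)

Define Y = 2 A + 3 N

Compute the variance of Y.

For independent RVs: Var(aX + bY) = a²Var(X) + b²Var(Y)
Var(A) = 0.25
Var(N) = 6.25
Var(Y) = 2²*0.25 + 3²*6.25
= 4*0.25 + 9*6.25 = 57.25

57.25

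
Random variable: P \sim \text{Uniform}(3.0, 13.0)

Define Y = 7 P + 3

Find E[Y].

For Y = 7P + 3:
E[Y] = 7 * E[P] + 3
E[P] = (3 + 13)/2 = 8
E[Y] = 7 * 8 + 3 = 59

59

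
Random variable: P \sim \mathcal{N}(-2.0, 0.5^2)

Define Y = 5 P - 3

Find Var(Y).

For Y = aP + b: Var(Y) = a² * Var(P)
Var(P) = 0.5^2 = 0.25
Var(Y) = 5² * 0.25 = 25 * 0.25 = 6.25

6.25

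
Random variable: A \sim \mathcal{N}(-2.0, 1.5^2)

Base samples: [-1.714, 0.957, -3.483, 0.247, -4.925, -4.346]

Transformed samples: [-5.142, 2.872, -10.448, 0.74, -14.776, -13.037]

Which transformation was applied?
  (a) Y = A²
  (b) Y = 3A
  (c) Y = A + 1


Checking option (b) Y = 3A:
  A = -1.714 -> Y = -5.142 ✓
  A = 0.957 -> Y = 2.872 ✓
  A = -3.483 -> Y = -10.448 ✓
All samples match this transformation.

(b) 3A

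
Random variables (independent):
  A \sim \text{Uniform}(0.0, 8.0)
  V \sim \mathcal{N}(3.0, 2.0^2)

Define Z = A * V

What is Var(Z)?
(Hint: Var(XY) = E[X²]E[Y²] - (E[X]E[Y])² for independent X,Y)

Var(XY) = E[X²]E[Y²] - (E[X]E[Y])²
E[A] = 4, Var(A) = 5.3333333
E[V] = 3, Var(V) = 4
E[A²] = 5.3333333 + 4² = 21.333333
E[V²] = 4 + 3² = 13
Var(Z) = 21.333333*13 - (4*3)²
= 277.33333 - 144 = 133.33333

133.33333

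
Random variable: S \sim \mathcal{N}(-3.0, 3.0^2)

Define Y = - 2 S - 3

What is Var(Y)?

For Y = aS + b: Var(Y) = a² * Var(S)
Var(S) = 3.0^2 = 9
Var(Y) = (-2)² * 9 = 4 * 9 = 36

36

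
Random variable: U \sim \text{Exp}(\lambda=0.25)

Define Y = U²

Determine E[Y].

E[U²] = Var(U) + (E[U])² = 16 + 16 = 32

32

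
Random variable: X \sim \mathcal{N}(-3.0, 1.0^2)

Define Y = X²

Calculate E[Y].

E[X²] = Var(X) + (E[X])² = 1 + 9 = 10

10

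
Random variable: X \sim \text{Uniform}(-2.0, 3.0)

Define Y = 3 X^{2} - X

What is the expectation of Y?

E[Y] = 3*E[X²] - 1*E[X]
E[X] = 0.5
E[X²] = Var(X) + (E[X])² = 2.0833333 + 0.25 = 2.3333333
E[Y] = 3*2.3333333 - 1*0.5 = 6.5

6.5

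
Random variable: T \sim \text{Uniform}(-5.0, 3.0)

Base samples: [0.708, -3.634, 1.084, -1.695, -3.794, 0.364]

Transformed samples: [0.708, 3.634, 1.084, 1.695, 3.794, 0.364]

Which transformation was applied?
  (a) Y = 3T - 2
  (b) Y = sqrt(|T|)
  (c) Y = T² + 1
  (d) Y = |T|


Checking option (d) Y = |T|:
  T = 0.708 -> Y = 0.708 ✓
  T = -3.634 -> Y = 3.634 ✓
  T = 1.084 -> Y = 1.084 ✓
All samples match this transformation.

(d) |T|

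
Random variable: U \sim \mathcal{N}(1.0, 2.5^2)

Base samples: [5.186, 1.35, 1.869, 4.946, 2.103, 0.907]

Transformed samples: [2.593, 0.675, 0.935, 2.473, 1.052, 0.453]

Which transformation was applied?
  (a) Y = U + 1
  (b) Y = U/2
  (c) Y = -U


Checking option (b) Y = U/2:
  U = 5.186 -> Y = 2.593 ✓
  U = 1.35 -> Y = 0.675 ✓
  U = 1.869 -> Y = 0.935 ✓
All samples match this transformation.

(b) U/2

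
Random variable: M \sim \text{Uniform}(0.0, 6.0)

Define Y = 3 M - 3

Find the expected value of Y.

For Y = 3M - 3:
E[Y] = 3 * E[M] - 3
E[M] = (0 + 6)/2 = 3
E[Y] = 3 * 3 - 3 = 6

6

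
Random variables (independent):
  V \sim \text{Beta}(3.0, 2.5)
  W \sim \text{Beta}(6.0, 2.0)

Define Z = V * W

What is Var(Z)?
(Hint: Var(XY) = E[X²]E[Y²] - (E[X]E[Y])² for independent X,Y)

Var(XY) = E[X²]E[Y²] - (E[X]E[Y])²
E[V] = 0.54545455, Var(V) = 0.038143675
E[W] = 0.75, Var(W) = 0.020833333
E[V²] = 0.038143675 + 0.54545455² = 0.33566434
E[W²] = 0.020833333 + 0.75² = 0.58333333
Var(Z) = 0.33566434*0.58333333 - (0.54545455*0.75)²
= 0.1958042 - 0.16735537 = 0.028448824

0.028448824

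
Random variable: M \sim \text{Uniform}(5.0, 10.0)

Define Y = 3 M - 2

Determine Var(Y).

For Y = aM + b: Var(Y) = a² * Var(M)
Var(M) = (10 - 5)^2/12 = 2.0833333
Var(Y) = 3² * 2.0833333 = 9 * 2.0833333 = 18.75

18.75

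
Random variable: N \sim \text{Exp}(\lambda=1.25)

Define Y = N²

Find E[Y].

Using E[X²] = Var(X) + (E[X])²:
E[N] = 0.8
Var(N) = 1/1.25^2 = 0.64
E[N²] = 0.64 + 0.8² = 0.64 + 0.64 = 1.28

1.28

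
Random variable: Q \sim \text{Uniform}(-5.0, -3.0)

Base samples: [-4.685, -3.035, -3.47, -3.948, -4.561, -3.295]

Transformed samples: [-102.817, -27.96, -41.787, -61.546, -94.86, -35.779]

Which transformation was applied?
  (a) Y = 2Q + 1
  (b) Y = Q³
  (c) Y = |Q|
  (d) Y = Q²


Checking option (b) Y = Q³:
  Q = -4.685 -> Y = -102.817 ✓
  Q = -3.035 -> Y = -27.96 ✓
  Q = -3.47 -> Y = -41.787 ✓
All samples match this transformation.

(b) Q³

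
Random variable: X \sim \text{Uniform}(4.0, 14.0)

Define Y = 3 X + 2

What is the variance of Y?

For Y = aX + b: Var(Y) = a² * Var(X)
Var(X) = (14 - 4)^2/12 = 8.3333333
Var(Y) = 3² * 8.3333333 = 9 * 8.3333333 = 75

75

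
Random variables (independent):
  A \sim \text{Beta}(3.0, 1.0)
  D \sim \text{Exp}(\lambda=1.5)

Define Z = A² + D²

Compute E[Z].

E[Z] = E[A²] + E[D²]
E[A²] = Var(A) + E[A]² = 0.0375 + 0.5625 = 0.6
E[D²] = Var(D) + E[D]² = 0.44444444 + 0.44444444 = 0.88888889
E[Z] = 0.6 + 0.88888889 = 1.4888889

1.4888889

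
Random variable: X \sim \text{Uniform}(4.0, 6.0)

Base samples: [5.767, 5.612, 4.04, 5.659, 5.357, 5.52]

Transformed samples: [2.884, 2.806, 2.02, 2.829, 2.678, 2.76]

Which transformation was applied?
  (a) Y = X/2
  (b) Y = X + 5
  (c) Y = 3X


Checking option (a) Y = X/2:
  X = 5.767 -> Y = 2.884 ✓
  X = 5.612 -> Y = 2.806 ✓
  X = 4.04 -> Y = 2.02 ✓
All samples match this transformation.

(a) X/2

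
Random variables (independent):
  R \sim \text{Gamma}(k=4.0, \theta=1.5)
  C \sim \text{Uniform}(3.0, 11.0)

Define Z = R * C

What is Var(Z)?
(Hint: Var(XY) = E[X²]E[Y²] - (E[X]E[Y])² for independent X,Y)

Var(XY) = E[X²]E[Y²] - (E[X]E[Y])²
E[R] = 6, Var(R) = 9
E[C] = 7, Var(C) = 5.3333333
E[R²] = 9 + 6² = 45
E[C²] = 5.3333333 + 7² = 54.333333
Var(Z) = 45*54.333333 - (6*7)²
= 2445 - 1764 = 681

681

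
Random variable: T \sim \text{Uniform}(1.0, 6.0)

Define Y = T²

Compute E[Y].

Using E[X²] = Var(X) + (E[X])²:
E[T] = 3.5
Var(T) = (6 - 1)^2/12 = 2.0833333
E[T²] = 2.0833333 + 3.5² = 2.0833333 + 12.25 = 14.333333

14.333333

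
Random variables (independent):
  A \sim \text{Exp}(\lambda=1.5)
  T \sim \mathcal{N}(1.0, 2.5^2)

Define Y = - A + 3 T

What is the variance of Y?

For independent RVs: Var(aX + bY) = a²Var(X) + b²Var(Y)
Var(A) = 0.44444444
Var(T) = 6.25
Var(Y) = (-1)²*0.44444444 + 3²*6.25
= 1*0.44444444 + 9*6.25 = 56.694444

56.694444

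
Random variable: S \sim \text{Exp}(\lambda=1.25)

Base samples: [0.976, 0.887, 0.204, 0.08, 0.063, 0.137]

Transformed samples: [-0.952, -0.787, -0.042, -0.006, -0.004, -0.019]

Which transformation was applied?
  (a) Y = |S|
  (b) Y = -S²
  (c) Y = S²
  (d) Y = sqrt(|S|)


Checking option (b) Y = -S²:
  S = 0.976 -> Y = -0.952 ✓
  S = 0.887 -> Y = -0.787 ✓
  S = 0.204 -> Y = -0.042 ✓
All samples match this transformation.

(b) -S²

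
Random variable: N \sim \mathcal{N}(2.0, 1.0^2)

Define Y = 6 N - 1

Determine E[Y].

For Y = 6N - 1:
E[Y] = 6 * E[N] - 1
E[N] = 2.0 = 2
E[Y] = 6 * 2 - 1 = 11

11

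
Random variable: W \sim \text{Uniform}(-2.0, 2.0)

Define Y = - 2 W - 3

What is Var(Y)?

For Y = aW + b: Var(Y) = a² * Var(W)
Var(W) = (2 + 2)^2/12 = 1.3333333
Var(Y) = (-2)² * 1.3333333 = 4 * 1.3333333 = 5.3333333

5.3333333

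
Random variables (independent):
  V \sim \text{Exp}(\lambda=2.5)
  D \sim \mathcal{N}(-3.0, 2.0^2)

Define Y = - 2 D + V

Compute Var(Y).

For independent RVs: Var(aX + bY) = a²Var(X) + b²Var(Y)
Var(V) = 0.16
Var(D) = 4
Var(Y) = 1²*0.16 + (-2)²*4
= 1*0.16 + 4*4 = 16.16

16.16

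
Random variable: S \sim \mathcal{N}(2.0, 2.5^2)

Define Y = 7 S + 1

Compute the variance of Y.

For Y = aS + b: Var(Y) = a² * Var(S)
Var(S) = 2.5^2 = 6.25
Var(Y) = 7² * 6.25 = 49 * 6.25 = 306.25

306.25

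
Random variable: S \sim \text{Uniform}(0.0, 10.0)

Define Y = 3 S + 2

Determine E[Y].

For Y = 3S + 2:
E[Y] = 3 * E[S] + 2
E[S] = (0 + 10)/2 = 5
E[Y] = 3 * 5 + 2 = 17

17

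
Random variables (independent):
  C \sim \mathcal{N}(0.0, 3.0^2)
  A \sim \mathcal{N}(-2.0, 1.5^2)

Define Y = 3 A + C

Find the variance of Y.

For independent RVs: Var(aX + bY) = a²Var(X) + b²Var(Y)
Var(C) = 9
Var(A) = 2.25
Var(Y) = 1²*9 + 3²*2.25
= 1*9 + 9*2.25 = 29.25

29.25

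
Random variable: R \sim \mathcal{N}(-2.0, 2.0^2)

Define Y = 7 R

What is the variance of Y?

For Y = aR + b: Var(Y) = a² * Var(R)
Var(R) = 2.0^2 = 4
Var(Y) = 7² * 4 = 49 * 4 = 196

196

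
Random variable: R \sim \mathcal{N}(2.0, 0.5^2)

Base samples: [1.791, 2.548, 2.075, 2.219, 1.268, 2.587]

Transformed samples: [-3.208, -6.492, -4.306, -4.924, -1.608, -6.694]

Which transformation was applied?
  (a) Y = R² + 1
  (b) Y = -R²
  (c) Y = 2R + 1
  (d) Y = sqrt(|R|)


Checking option (b) Y = -R²:
  R = 1.791 -> Y = -3.208 ✓
  R = 2.548 -> Y = -6.492 ✓
  R = 2.075 -> Y = -4.306 ✓
All samples match this transformation.

(b) -R²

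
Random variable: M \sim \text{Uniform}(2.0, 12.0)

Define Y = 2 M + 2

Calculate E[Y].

For Y = 2M + 2:
E[Y] = 2 * E[M] + 2
E[M] = (2 + 12)/2 = 7
E[Y] = 2 * 7 + 2 = 16

16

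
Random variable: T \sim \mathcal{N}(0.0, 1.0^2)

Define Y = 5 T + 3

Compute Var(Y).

For Y = aT + b: Var(Y) = a² * Var(T)
Var(T) = 1.0^2 = 1
Var(Y) = 5² * 1 = 25 * 1 = 25

25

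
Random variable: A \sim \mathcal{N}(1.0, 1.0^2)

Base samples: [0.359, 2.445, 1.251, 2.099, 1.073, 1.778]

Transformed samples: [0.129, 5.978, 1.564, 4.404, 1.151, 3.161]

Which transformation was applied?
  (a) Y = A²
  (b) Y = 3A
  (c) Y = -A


Checking option (a) Y = A²:
  A = 0.359 -> Y = 0.129 ✓
  A = 2.445 -> Y = 5.978 ✓
  A = 1.251 -> Y = 1.564 ✓
All samples match this transformation.

(a) A²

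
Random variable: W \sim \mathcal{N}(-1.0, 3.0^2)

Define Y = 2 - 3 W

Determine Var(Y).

For Y = aW + b: Var(Y) = a² * Var(W)
Var(W) = 3.0^2 = 9
Var(Y) = (-3)² * 9 = 9 * 9 = 81

81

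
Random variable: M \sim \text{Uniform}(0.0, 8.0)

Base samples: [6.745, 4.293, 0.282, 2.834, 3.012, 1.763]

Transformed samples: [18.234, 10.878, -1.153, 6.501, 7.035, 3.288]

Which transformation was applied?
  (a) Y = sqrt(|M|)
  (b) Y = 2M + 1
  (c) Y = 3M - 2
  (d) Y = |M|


Checking option (c) Y = 3M - 2:
  M = 6.745 -> Y = 18.234 ✓
  M = 4.293 -> Y = 10.878 ✓
  M = 0.282 -> Y = -1.153 ✓
All samples match this transformation.

(c) 3M - 2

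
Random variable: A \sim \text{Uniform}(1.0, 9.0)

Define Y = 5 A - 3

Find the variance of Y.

For Y = aA + b: Var(Y) = a² * Var(A)
Var(A) = (9 - 1)^2/12 = 5.3333333
Var(Y) = 5² * 5.3333333 = 25 * 5.3333333 = 133.33333

133.33333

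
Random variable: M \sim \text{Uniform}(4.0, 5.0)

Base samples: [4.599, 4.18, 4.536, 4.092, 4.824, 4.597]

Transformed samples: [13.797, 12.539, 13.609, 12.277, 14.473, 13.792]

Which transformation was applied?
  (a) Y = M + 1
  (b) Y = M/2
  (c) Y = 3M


Checking option (c) Y = 3M:
  M = 4.599 -> Y = 13.797 ✓
  M = 4.18 -> Y = 12.539 ✓
  M = 4.536 -> Y = 13.609 ✓
All samples match this transformation.

(c) 3M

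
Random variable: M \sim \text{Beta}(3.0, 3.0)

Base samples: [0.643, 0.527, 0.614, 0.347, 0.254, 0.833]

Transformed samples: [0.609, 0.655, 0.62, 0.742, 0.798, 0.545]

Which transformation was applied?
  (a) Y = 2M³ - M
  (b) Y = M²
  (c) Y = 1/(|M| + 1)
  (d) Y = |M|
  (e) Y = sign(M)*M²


Checking option (c) Y = 1/(|M| + 1):
  M = 0.643 -> Y = 0.609 ✓
  M = 0.527 -> Y = 0.655 ✓
  M = 0.614 -> Y = 0.62 ✓
All samples match this transformation.

(c) 1/(|M| + 1)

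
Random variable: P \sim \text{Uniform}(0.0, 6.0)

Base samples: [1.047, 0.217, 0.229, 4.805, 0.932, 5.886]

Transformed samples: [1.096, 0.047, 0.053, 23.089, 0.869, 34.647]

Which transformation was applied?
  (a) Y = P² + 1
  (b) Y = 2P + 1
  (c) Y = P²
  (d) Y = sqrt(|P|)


Checking option (c) Y = P²:
  P = 1.047 -> Y = 1.096 ✓
  P = 0.217 -> Y = 0.047 ✓
  P = 0.229 -> Y = 0.053 ✓
All samples match this transformation.

(c) P²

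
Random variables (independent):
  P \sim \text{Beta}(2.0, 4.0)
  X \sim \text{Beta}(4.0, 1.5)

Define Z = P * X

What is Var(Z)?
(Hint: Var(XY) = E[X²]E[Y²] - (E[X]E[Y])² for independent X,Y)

Var(XY) = E[X²]E[Y²] - (E[X]E[Y])²
E[P] = 0.33333333, Var(P) = 0.031746032
E[X] = 0.72727273, Var(X) = 0.03051494
E[P²] = 0.031746032 + 0.33333333² = 0.14285714
E[X²] = 0.03051494 + 0.72727273² = 0.55944056
Var(Z) = 0.14285714*0.55944056 - (0.33333333*0.72727273)²
= 0.07992008 - 0.058769513 = 0.021150567

0.021150567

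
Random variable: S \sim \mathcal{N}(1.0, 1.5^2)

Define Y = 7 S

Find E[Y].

For Y = 7S:
E[Y] = 7 * E[S]
E[S] = 1.0 = 1
E[Y] = 7 * 1 = 7

7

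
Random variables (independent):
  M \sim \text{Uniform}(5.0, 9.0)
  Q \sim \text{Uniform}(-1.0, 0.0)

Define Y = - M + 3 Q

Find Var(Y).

For independent RVs: Var(aX + bY) = a²Var(X) + b²Var(Y)
Var(M) = 1.3333333
Var(Q) = 0.083333333
Var(Y) = (-1)²*1.3333333 + 3²*0.083333333
= 1*1.3333333 + 9*0.083333333 = 2.0833333

2.0833333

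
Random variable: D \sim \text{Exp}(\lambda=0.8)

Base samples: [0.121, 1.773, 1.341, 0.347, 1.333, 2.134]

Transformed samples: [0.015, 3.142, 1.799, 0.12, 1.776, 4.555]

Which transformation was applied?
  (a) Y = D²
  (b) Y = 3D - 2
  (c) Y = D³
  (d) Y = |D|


Checking option (a) Y = D²:
  D = 0.121 -> Y = 0.015 ✓
  D = 1.773 -> Y = 3.142 ✓
  D = 1.341 -> Y = 1.799 ✓
All samples match this transformation.

(a) D²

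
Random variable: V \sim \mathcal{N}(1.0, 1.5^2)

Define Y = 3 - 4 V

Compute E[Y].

For Y = -4V + 3:
E[Y] = -4 * E[V] + 3
E[V] = 1.0 = 1
E[Y] = -4 * 1 + 3 = -1

-1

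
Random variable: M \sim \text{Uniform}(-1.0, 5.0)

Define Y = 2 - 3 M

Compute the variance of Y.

For Y = aM + b: Var(Y) = a² * Var(M)
Var(M) = (5 + 1)^2/12 = 3
Var(Y) = (-3)² * 3 = 9 * 3 = 27

27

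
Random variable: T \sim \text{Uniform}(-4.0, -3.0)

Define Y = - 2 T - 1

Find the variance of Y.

For Y = aT + b: Var(Y) = a² * Var(T)
Var(T) = (-3 + 4)^2/12 = 0.083333333
Var(Y) = (-2)² * 0.083333333 = 4 * 0.083333333 = 0.33333333

0.33333333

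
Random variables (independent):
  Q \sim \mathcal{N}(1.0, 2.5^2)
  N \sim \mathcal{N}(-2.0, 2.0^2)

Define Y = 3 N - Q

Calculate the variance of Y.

For independent RVs: Var(aX + bY) = a²Var(X) + b²Var(Y)
Var(Q) = 6.25
Var(N) = 4
Var(Y) = (-1)²*6.25 + 3²*4
= 1*6.25 + 9*4 = 42.25

42.25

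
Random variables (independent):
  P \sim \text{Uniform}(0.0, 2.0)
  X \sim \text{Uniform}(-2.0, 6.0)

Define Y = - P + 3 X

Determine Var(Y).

For independent RVs: Var(aX + bY) = a²Var(X) + b²Var(Y)
Var(P) = 0.33333333
Var(X) = 5.3333333
Var(Y) = (-1)²*0.33333333 + 3²*5.3333333
= 1*0.33333333 + 9*5.3333333 = 48.333333

48.333333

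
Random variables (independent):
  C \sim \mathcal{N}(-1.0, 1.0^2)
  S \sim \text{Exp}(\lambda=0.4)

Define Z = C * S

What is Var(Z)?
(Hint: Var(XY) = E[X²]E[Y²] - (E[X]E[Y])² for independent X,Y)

Var(XY) = E[X²]E[Y²] - (E[X]E[Y])²
E[C] = -1, Var(C) = 1
E[S] = 2.5, Var(S) = 6.25
E[C²] = 1 + (-1)² = 2
E[S²] = 6.25 + 2.5² = 12.5
Var(Z) = 2*12.5 - (-1*2.5)²
= 25 - 6.25 = 18.75

18.75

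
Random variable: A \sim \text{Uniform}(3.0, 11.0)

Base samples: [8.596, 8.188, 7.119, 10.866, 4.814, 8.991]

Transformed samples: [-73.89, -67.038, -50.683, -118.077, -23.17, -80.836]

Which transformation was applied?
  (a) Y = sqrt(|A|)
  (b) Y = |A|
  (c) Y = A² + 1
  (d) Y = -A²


Checking option (d) Y = -A²:
  A = 8.596 -> Y = -73.89 ✓
  A = 8.188 -> Y = -67.038 ✓
  A = 7.119 -> Y = -50.683 ✓
All samples match this transformation.

(d) -A²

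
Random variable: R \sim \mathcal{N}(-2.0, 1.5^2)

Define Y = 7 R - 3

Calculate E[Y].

For Y = 7R - 3:
E[Y] = 7 * E[R] - 3
E[R] = -2.0 = -2
E[Y] = 7 * (-2) - 3 = -17

-17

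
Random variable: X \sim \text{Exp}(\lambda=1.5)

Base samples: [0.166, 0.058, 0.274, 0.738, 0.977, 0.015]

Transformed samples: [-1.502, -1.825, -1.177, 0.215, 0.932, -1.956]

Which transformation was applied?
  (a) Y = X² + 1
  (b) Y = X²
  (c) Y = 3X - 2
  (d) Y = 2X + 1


Checking option (c) Y = 3X - 2:
  X = 0.166 -> Y = -1.502 ✓
  X = 0.058 -> Y = -1.825 ✓
  X = 0.274 -> Y = -1.177 ✓
All samples match this transformation.

(c) 3X - 2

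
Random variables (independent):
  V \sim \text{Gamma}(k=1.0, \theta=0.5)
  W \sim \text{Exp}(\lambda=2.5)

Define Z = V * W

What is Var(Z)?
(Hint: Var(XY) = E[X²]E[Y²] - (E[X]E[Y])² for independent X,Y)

Var(XY) = E[X²]E[Y²] - (E[X]E[Y])²
E[V] = 0.5, Var(V) = 0.25
E[W] = 0.4, Var(W) = 0.16
E[V²] = 0.25 + 0.5² = 0.5
E[W²] = 0.16 + 0.4² = 0.32
Var(Z) = 0.5*0.32 - (0.5*0.4)²
= 0.16 - 0.04 = 0.12

0.12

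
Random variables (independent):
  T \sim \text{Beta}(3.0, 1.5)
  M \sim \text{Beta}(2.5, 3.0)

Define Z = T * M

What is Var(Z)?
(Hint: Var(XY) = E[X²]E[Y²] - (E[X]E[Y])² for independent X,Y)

Var(XY) = E[X²]E[Y²] - (E[X]E[Y])²
E[T] = 0.66666667, Var(T) = 0.04040404
E[M] = 0.45454545, Var(M) = 0.038143675
E[T²] = 0.04040404 + 0.66666667² = 0.48484848
E[M²] = 0.038143675 + 0.45454545² = 0.24475524
Var(Z) = 0.48484848*0.24475524 - (0.66666667*0.45454545)²
= 0.11866921 - 0.091827365 = 0.026841845

0.026841845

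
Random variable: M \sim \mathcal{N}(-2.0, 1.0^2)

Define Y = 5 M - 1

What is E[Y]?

For Y = 5M - 1:
E[Y] = 5 * E[M] - 1
E[M] = -2.0 = -2
E[Y] = 5 * (-2) - 1 = -11

-11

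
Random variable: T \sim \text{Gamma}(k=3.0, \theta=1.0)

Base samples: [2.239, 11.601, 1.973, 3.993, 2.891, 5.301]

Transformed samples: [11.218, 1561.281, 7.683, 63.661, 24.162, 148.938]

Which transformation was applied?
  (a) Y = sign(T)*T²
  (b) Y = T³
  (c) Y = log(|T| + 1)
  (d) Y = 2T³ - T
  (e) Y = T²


Checking option (b) Y = T³:
  T = 2.239 -> Y = 11.218 ✓
  T = 11.601 -> Y = 1561.281 ✓
  T = 1.973 -> Y = 7.683 ✓
All samples match this transformation.

(b) T³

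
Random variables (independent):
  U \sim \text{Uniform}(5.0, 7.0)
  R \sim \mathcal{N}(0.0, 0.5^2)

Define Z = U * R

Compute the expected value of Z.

For independent RVs: E[XY] = E[X]*E[Y]
E[U] = 6
E[R] = 0
E[Z] = 6 * 0 = 0

0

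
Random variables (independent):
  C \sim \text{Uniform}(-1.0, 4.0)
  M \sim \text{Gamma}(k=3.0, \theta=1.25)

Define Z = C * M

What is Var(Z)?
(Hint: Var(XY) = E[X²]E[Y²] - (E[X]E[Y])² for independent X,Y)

Var(XY) = E[X²]E[Y²] - (E[X]E[Y])²
E[C] = 1.5, Var(C) = 2.0833333
E[M] = 3.75, Var(M) = 4.6875
E[C²] = 2.0833333 + 1.5² = 4.3333333
E[M²] = 4.6875 + 3.75² = 18.75
Var(Z) = 4.3333333*18.75 - (1.5*3.75)²
= 81.25 - 31.640625 = 49.609375

49.609375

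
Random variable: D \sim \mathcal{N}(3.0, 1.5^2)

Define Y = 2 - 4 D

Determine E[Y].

For Y = -4D + 2:
E[Y] = -4 * E[D] + 2
E[D] = 3.0 = 3
E[Y] = -4 * 3 + 2 = -10

-10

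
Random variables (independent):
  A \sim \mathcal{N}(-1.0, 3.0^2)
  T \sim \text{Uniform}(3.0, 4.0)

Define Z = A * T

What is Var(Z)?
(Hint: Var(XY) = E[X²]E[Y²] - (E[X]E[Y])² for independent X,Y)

Var(XY) = E[X²]E[Y²] - (E[X]E[Y])²
E[A] = -1, Var(A) = 9
E[T] = 3.5, Var(T) = 0.083333333
E[A²] = 9 + (-1)² = 10
E[T²] = 0.083333333 + 3.5² = 12.333333
Var(Z) = 10*12.333333 - (-1*3.5)²
= 123.33333 - 12.25 = 111.08333

111.08333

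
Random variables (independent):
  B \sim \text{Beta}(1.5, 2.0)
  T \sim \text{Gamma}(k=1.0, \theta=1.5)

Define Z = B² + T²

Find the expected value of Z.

E[Z] = E[B²] + E[T²]
E[B²] = Var(B) + E[B]² = 0.054421769 + 0.18367347 = 0.23809524
E[T²] = Var(T) + E[T]² = 2.25 + 2.25 = 4.5
E[Z] = 0.23809524 + 4.5 = 4.7380952

4.7380952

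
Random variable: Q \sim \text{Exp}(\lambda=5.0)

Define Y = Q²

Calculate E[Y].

Using E[X²] = Var(X) + (E[X])²:
E[Q] = 0.2
Var(Q) = 1/5.0^2 = 0.04
E[Q²] = 0.04 + 0.2² = 0.04 + 0.04 = 0.08

0.08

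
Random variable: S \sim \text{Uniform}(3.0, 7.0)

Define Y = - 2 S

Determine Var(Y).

For Y = aS + b: Var(Y) = a² * Var(S)
Var(S) = (7 - 3)^2/12 = 1.3333333
Var(Y) = (-2)² * 1.3333333 = 4 * 1.3333333 = 5.3333333

5.3333333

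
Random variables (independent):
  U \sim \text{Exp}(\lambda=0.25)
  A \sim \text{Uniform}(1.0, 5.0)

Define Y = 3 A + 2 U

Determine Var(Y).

For independent RVs: Var(aX + bY) = a²Var(X) + b²Var(Y)
Var(U) = 16
Var(A) = 1.3333333
Var(Y) = 2²*16 + 3²*1.3333333
= 4*16 + 9*1.3333333 = 76

76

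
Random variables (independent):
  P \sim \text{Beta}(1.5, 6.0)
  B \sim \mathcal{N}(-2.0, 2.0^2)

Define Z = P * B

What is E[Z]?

For independent RVs: E[XY] = E[X]*E[Y]
E[P] = 0.2
E[B] = -2
E[Z] = 0.2 * (-2) = -0.4

-0.4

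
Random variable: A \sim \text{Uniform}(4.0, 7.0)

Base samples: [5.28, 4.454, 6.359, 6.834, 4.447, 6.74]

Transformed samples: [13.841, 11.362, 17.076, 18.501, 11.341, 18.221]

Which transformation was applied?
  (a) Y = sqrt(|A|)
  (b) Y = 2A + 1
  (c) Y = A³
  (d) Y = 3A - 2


Checking option (d) Y = 3A - 2:
  A = 5.28 -> Y = 13.841 ✓
  A = 4.454 -> Y = 11.362 ✓
  A = 6.359 -> Y = 17.076 ✓
All samples match this transformation.

(d) 3A - 2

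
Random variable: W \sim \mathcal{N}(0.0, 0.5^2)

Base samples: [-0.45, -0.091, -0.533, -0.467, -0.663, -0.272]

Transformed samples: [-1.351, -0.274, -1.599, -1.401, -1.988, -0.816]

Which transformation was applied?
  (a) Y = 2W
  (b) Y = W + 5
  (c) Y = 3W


Checking option (c) Y = 3W:
  W = -0.45 -> Y = -1.351 ✓
  W = -0.091 -> Y = -0.274 ✓
  W = -0.533 -> Y = -1.599 ✓
All samples match this transformation.

(c) 3W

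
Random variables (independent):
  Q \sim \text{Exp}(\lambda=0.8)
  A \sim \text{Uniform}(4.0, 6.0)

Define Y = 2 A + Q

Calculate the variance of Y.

For independent RVs: Var(aX + bY) = a²Var(X) + b²Var(Y)
Var(Q) = 1.5625
Var(A) = 0.33333333
Var(Y) = 1²*1.5625 + 2²*0.33333333
= 1*1.5625 + 4*0.33333333 = 2.8958333

2.8958333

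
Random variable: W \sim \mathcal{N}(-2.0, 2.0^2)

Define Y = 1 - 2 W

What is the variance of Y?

For Y = aW + b: Var(Y) = a² * Var(W)
Var(W) = 2.0^2 = 4
Var(Y) = (-2)² * 4 = 4 * 4 = 16

16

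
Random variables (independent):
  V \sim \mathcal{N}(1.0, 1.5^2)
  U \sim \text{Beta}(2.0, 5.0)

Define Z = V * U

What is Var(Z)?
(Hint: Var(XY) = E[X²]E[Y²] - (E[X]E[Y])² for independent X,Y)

Var(XY) = E[X²]E[Y²] - (E[X]E[Y])²
E[V] = 1, Var(V) = 2.25
E[U] = 0.28571429, Var(U) = 0.025510204
E[V²] = 2.25 + 1² = 3.25
E[U²] = 0.025510204 + 0.28571429² = 0.10714286
Var(Z) = 3.25*0.10714286 - (1*0.28571429)²
= 0.34821429 - 0.081632653 = 0.26658163

0.26658163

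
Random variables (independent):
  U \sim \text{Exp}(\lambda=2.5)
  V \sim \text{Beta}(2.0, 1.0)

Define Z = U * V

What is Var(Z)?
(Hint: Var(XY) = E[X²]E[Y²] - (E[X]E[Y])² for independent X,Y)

Var(XY) = E[X²]E[Y²] - (E[X]E[Y])²
E[U] = 0.4, Var(U) = 0.16
E[V] = 0.66666667, Var(V) = 0.055555556
E[U²] = 0.16 + 0.4² = 0.32
E[V²] = 0.055555556 + 0.66666667² = 0.5
Var(Z) = 0.32*0.5 - (0.4*0.66666667)²
= 0.16 - 0.071111111 = 0.088888889

0.088888889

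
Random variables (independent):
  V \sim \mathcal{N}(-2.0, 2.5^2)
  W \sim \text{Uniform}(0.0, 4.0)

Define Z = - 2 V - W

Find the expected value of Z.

E[Z] = -2*E[V] - 1*E[W]
E[V] = -2
E[W] = 2
E[Z] = -2*(-2) - 1*2 = 2

2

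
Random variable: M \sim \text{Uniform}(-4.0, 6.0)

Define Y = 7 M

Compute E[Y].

For Y = 7M:
E[Y] = 7 * E[M]
E[M] = (-4 + 6)/2 = 1
E[Y] = 7 * 1 = 7

7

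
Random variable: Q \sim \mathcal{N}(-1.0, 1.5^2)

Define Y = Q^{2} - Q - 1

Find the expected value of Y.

E[Y] = 1*E[Q²] - 1*E[Q] - 1
E[Q] = -1
E[Q²] = Var(Q) + (E[Q])² = 2.25 + 1 = 3.25
E[Y] = 1*3.25 - 1*(-1) - 1 = 3.25

3.25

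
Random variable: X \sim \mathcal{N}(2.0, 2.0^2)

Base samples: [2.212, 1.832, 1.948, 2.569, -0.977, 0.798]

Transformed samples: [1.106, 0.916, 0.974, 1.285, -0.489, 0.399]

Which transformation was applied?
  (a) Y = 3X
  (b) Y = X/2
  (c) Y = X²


Checking option (b) Y = X/2:
  X = 2.212 -> Y = 1.106 ✓
  X = 1.832 -> Y = 0.916 ✓
  X = 1.948 -> Y = 0.974 ✓
All samples match this transformation.

(b) X/2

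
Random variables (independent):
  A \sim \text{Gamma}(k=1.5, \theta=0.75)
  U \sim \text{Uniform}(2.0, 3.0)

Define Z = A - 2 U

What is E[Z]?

E[Z] = 1*E[A] - 2*E[U]
E[A] = 1.125
E[U] = 2.5
E[Z] = 1*1.125 - 2*2.5 = -3.875

-3.875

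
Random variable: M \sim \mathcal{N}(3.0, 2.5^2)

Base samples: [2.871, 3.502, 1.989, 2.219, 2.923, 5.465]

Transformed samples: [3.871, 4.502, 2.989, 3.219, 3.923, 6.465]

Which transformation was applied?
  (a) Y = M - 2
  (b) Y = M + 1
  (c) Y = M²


Checking option (b) Y = M + 1:
  M = 2.871 -> Y = 3.871 ✓
  M = 3.502 -> Y = 4.502 ✓
  M = 1.989 -> Y = 2.989 ✓
All samples match this transformation.

(b) M + 1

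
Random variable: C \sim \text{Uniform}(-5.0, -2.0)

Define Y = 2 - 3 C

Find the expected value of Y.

For Y = -3C + 2:
E[Y] = -3 * E[C] + 2
E[C] = (-5 - 2)/2 = -3.5
E[Y] = -3 * (-3.5) + 2 = 12.5

12.5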